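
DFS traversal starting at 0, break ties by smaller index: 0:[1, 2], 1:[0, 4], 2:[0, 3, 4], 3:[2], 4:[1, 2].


DFS stack-based: start with [0]
Visit order: [0, 1, 4, 2, 3]


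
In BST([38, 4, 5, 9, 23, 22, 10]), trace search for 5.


BST root = 38
Search for 5: compare at each node
Path: [38, 4, 5]


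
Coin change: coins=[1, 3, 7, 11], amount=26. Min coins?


dp[0]=0; dp[i]=1+min(dp[i-c] for c in coins)
...dp[21]=3, dp[22]=2, dp[23]=3, dp[24]=4, dp[25]=3, dp[26]=4
Minimum coins for 26 = 4


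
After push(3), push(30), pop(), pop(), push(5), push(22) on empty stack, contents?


push(3) -> [3]
push(30) -> [3, 30]
pop() returns 30 -> [3]
pop() returns 3 -> []
push(5) -> [5]
push(22) -> [5, 22]
Final stack (bottom to top): [5, 22]


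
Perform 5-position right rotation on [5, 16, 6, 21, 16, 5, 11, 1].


Right rotate by 5: [21, 16, 5, 11, 1, 5, 16, 6]


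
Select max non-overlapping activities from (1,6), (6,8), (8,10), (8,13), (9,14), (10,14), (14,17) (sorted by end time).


Greedy: pick earliest-ending, then skip overlaps.
Selected (5 activities): [(1, 6), (6, 8), (8, 10), (10, 14), (14, 17)]


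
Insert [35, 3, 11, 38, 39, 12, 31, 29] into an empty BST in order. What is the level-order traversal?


Root = 35; build tree by BST insertion.
Level-Order traversal: [35, 3, 38, 11, 39, 12, 31, 29]


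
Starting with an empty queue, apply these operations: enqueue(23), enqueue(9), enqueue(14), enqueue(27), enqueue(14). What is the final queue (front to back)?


enqueue(23) -> [23]
enqueue(9) -> [23, 9]
enqueue(14) -> [23, 9, 14]
enqueue(27) -> [23, 9, 14, 27]
enqueue(14) -> [23, 9, 14, 27, 14]
Final queue (front to back): [23, 9, 14, 27, 14]


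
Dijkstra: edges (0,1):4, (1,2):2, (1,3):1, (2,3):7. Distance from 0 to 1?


Dijkstra from 0:
Distances: {0: 0, 1: 4, 2: 6, 3: 5}
Shortest distance to 1 = 4, path = [0, 1]


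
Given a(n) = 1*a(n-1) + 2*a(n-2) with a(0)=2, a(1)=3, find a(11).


Build bottom-up:
...a(9)=853, a(10)=1707, a(11)=1*1707+2*853=3413


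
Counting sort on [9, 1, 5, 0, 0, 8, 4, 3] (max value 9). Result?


Count array: [2, 1, 0, 1, 1, 1, 0, 0, 1, 1]
Reconstruct: [0, 0, 1, 3, 4, 5, 8, 9]


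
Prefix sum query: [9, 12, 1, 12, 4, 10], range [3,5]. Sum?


Prefix sums: [0, 9, 21, 22, 34, 38, 48]
Sum[3..5] = prefix[6] - prefix[3] = 48 - 22 = 26


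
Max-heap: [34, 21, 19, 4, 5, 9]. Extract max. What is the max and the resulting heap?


Max = 34
Replace root with last, heapify down
Resulting heap: [21, 9, 19, 4, 5]


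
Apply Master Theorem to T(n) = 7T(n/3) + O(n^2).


a=7, b=3, c=2. log_3(7)=1.771 < c=2. Case 3: O(n^c) = O(n^2)
Complexity: O(n^2)


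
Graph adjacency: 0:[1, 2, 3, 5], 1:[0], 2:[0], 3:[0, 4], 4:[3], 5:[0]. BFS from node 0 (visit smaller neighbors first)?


BFS queue: start with [0]
Visit order: [0, 1, 2, 3, 5, 4]


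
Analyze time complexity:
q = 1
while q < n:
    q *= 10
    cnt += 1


Per nesting level: O(log n) = O(log n)
Complexity: O(log n)


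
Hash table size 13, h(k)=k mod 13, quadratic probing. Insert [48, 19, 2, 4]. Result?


Insertions: 48->slot 9; 19->slot 6; 2->slot 2; 4->slot 4
Table: [None, None, 2, None, 4, None, 19, None, None, 48, None, None, None]


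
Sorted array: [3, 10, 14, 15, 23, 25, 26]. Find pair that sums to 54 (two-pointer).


Two pointers: lo=0, hi=6
No pair sums to 54


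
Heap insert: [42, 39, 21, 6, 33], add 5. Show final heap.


Append 5: [42, 39, 21, 6, 33, 5]
Bubble up: no swaps needed
Result: [42, 39, 21, 6, 33, 5]


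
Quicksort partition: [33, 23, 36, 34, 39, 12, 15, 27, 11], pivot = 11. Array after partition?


Elements <= 11 go left of pivot.
Result: [11, 23, 36, 34, 39, 12, 15, 27, 33], pivot at index 0


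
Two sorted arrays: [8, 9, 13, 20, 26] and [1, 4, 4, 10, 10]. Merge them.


Compare heads, take smaller each step.
Merged: [1, 4, 4, 8, 9, 10, 10, 13, 20, 26]


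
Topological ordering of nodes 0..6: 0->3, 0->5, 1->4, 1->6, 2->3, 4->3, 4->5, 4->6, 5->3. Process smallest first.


Kahn's algorithm, process smallest node first
Order: [0, 1, 2, 4, 5, 3, 6]


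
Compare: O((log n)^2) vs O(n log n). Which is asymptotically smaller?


polylogarithmic grows slower than linearithmic
O((log n)^2) is asymptotically smaller; O(n log n) grows faster


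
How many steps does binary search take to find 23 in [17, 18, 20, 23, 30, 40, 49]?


Search for 23:
[0,6] mid=3 arr[3]=23
Total: 1 comparisons


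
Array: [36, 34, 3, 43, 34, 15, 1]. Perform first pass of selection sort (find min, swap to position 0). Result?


After one pass: [1, 34, 3, 43, 34, 15, 36]


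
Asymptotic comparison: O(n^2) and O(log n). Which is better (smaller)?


logarithmic grows slower than quadratic
O(log n) is asymptotically smaller; O(n^2) grows faster


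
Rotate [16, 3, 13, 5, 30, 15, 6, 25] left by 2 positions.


Left rotate by 2: [13, 5, 30, 15, 6, 25, 16, 3]


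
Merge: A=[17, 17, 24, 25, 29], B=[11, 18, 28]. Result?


Compare heads, take smaller each step.
Merged: [11, 17, 17, 18, 24, 25, 28, 29]


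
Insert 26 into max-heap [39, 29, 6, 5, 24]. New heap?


Append 26: [39, 29, 6, 5, 24, 26]
Bubble up: swap idx 5(26) with idx 2(6)
Result: [39, 29, 26, 5, 24, 6]


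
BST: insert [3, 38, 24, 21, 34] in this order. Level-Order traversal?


Root = 3; build tree by BST insertion.
Level-Order traversal: [3, 38, 24, 21, 34]


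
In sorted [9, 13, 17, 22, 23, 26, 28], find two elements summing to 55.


Two pointers: lo=0, hi=6
No pair sums to 55


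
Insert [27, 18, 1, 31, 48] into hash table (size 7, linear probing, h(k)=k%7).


Insertions: 27->slot 6; 18->slot 4; 1->slot 1; 31->slot 3; 48->slot 0
Table: [48, 1, None, 31, 18, None, 27]


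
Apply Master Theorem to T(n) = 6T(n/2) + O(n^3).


a=6, b=2, c=3. log_2(6)=2.585 < c=3. Case 3: O(n^c) = O(n^3)
Complexity: O(n^3)


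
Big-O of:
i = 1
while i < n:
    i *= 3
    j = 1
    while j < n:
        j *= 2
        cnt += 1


Per nesting level: O(log n) * O(log n) = O((log n)^2)
Complexity: O((log n)^2)


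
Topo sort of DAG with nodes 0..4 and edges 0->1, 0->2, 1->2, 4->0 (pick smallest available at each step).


Kahn's algorithm, process smallest node first
Order: [3, 4, 0, 1, 2]


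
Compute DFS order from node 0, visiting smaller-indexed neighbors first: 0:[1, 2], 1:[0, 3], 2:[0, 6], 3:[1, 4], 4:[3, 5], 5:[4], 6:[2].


DFS stack-based: start with [0]
Visit order: [0, 1, 3, 4, 5, 2, 6]


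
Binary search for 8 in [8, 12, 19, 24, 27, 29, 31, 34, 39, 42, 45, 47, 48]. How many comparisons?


Search for 8:
[0,12] mid=6 arr[6]=31
[0,5] mid=2 arr[2]=19
[0,1] mid=0 arr[0]=8
Total: 3 comparisons


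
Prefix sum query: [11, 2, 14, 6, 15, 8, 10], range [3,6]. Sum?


Prefix sums: [0, 11, 13, 27, 33, 48, 56, 66]
Sum[3..6] = prefix[7] - prefix[3] = 66 - 27 = 39


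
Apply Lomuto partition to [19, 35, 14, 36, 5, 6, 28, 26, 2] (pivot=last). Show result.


Elements <= 2 go left of pivot.
Result: [2, 35, 14, 36, 5, 6, 28, 26, 19], pivot at index 0


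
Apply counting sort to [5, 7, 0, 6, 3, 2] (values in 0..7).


Count array: [1, 0, 1, 1, 0, 1, 1, 1]
Reconstruct: [0, 2, 3, 5, 6, 7]


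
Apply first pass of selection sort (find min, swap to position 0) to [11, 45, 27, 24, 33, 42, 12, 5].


After one pass: [5, 45, 27, 24, 33, 42, 12, 11]


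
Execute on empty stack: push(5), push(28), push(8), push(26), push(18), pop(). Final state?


push(5) -> [5]
push(28) -> [5, 28]
push(8) -> [5, 28, 8]
push(26) -> [5, 28, 8, 26]
push(18) -> [5, 28, 8, 26, 18]
pop() returns 18 -> [5, 28, 8, 26]
Final stack (bottom to top): [5, 28, 8, 26]


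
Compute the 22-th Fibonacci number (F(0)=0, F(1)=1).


F(n)=F(n-1)+F(n-2)
...F(20)=6765, F(21)=10946, F(22)=17711


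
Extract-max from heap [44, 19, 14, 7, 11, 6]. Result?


Max = 44
Replace root with last, heapify down
Resulting heap: [19, 11, 14, 7, 6]


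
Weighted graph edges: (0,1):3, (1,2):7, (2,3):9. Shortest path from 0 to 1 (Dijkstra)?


Dijkstra from 0:
Distances: {0: 0, 1: 3, 2: 10, 3: 19}
Shortest distance to 1 = 3, path = [0, 1]


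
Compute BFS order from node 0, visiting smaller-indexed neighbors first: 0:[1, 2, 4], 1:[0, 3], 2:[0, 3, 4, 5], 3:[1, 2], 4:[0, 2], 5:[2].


BFS queue: start with [0]
Visit order: [0, 1, 2, 4, 3, 5]


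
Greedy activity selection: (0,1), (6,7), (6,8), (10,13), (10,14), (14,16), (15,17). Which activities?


Greedy: pick earliest-ending, then skip overlaps.
Selected (4 activities): [(0, 1), (6, 7), (10, 13), (14, 16)]


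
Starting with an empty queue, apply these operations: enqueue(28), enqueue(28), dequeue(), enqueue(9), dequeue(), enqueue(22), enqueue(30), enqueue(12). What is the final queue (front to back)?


enqueue(28) -> [28]
enqueue(28) -> [28, 28]
dequeue() returns 28 -> [28]
enqueue(9) -> [28, 9]
dequeue() returns 28 -> [9]
enqueue(22) -> [9, 22]
enqueue(30) -> [9, 22, 30]
enqueue(12) -> [9, 22, 30, 12]
Final queue (front to back): [9, 22, 30, 12]


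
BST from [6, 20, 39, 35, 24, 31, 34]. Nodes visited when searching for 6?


BST root = 6
Search for 6: compare at each node
Path: [6]


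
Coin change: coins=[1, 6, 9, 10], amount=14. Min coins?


dp[0]=0; dp[i]=1+min(dp[i-c] for c in coins)
...dp[9]=1, dp[10]=1, dp[11]=2, dp[12]=2, dp[13]=3, dp[14]=4
Minimum coins for 14 = 4


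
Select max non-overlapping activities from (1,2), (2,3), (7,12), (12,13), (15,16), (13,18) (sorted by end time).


Greedy: pick earliest-ending, then skip overlaps.
Selected (5 activities): [(1, 2), (2, 3), (7, 12), (12, 13), (15, 16)]


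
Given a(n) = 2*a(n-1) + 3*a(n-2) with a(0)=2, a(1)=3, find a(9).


Build bottom-up:
...a(7)=2733, a(8)=8202, a(9)=2*8202+3*2733=24603


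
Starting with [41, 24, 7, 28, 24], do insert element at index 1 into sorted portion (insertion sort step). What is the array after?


After one pass: [24, 41, 7, 28, 24]


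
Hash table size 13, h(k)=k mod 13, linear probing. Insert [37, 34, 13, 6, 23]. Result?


Insertions: 37->slot 11; 34->slot 8; 13->slot 0; 6->slot 6; 23->slot 10
Table: [13, None, None, None, None, None, 6, None, 34, None, 23, 37, None]


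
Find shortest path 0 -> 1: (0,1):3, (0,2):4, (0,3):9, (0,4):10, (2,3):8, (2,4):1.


Dijkstra from 0:
Distances: {0: 0, 1: 3, 2: 4, 3: 9, 4: 5}
Shortest distance to 1 = 3, path = [0, 1]


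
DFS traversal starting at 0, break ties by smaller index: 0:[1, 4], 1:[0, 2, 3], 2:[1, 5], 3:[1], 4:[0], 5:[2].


DFS stack-based: start with [0]
Visit order: [0, 1, 2, 5, 3, 4]


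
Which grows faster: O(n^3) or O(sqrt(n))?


sublinear grows slower than cubic
O(sqrt(n)) is asymptotically smaller; O(n^3) grows faster


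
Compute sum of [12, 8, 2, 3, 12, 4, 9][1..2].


Prefix sums: [0, 12, 20, 22, 25, 37, 41, 50]
Sum[1..2] = prefix[3] - prefix[1] = 22 - 12 = 10


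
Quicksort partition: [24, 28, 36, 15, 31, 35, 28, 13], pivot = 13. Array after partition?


Elements <= 13 go left of pivot.
Result: [13, 28, 36, 15, 31, 35, 28, 24], pivot at index 0


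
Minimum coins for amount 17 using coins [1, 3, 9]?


dp[0]=0; dp[i]=1+min(dp[i-c] for c in coins)
...dp[12]=2, dp[13]=3, dp[14]=4, dp[15]=3, dp[16]=4, dp[17]=5
Minimum coins for 17 = 5


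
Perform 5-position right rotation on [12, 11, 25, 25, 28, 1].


Right rotate by 5: [11, 25, 25, 28, 1, 12]


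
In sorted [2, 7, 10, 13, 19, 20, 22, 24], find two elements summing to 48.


Two pointers: lo=0, hi=7
No pair sums to 48


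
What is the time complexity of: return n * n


Analysis: constant-time operation, no loop
Complexity: O(1)


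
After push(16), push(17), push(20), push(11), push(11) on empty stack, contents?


push(16) -> [16]
push(17) -> [16, 17]
push(20) -> [16, 17, 20]
push(11) -> [16, 17, 20, 11]
push(11) -> [16, 17, 20, 11, 11]
Final stack (bottom to top): [16, 17, 20, 11, 11]


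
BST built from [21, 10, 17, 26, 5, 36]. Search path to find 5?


BST root = 21
Search for 5: compare at each node
Path: [21, 10, 5]


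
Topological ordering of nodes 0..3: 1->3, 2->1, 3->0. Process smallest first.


Kahn's algorithm, process smallest node first
Order: [2, 1, 3, 0]


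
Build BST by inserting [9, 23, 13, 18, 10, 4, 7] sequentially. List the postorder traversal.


Root = 9; build tree by BST insertion.
Postorder traversal: [7, 4, 10, 18, 13, 23, 9]


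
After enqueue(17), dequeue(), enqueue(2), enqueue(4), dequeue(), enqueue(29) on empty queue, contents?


enqueue(17) -> [17]
dequeue() returns 17 -> []
enqueue(2) -> [2]
enqueue(4) -> [2, 4]
dequeue() returns 2 -> [4]
enqueue(29) -> [4, 29]
Final queue (front to back): [4, 29]


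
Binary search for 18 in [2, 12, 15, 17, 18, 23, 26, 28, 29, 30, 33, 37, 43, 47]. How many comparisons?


Search for 18:
[0,13] mid=6 arr[6]=26
[0,5] mid=2 arr[2]=15
[3,5] mid=4 arr[4]=18
Total: 3 comparisons


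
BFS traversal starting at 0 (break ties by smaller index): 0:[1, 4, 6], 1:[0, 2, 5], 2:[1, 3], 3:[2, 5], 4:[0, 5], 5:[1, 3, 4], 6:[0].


BFS queue: start with [0]
Visit order: [0, 1, 4, 6, 2, 5, 3]


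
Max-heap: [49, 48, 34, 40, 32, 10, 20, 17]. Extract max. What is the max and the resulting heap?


Max = 49
Replace root with last, heapify down
Resulting heap: [48, 40, 34, 17, 32, 10, 20]


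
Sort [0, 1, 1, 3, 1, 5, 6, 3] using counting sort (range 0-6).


Count array: [1, 3, 0, 2, 0, 1, 1]
Reconstruct: [0, 1, 1, 1, 3, 3, 5, 6]


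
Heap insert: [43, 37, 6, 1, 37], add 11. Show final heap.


Append 11: [43, 37, 6, 1, 37, 11]
Bubble up: swap idx 5(11) with idx 2(6)
Result: [43, 37, 11, 1, 37, 6]


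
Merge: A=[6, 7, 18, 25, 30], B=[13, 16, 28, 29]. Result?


Compare heads, take smaller each step.
Merged: [6, 7, 13, 16, 18, 25, 28, 29, 30]


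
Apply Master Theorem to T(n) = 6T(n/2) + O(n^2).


a=6, b=2, c=2. log_2(6)=2.585 > c=2. Case 1: O(n^log_b(a)) = O(n^2.585)
Complexity: O(n^2.585)


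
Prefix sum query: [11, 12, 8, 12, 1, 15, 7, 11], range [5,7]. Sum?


Prefix sums: [0, 11, 23, 31, 43, 44, 59, 66, 77]
Sum[5..7] = prefix[8] - prefix[5] = 77 - 44 = 33


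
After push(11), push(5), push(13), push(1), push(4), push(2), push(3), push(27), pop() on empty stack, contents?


push(11) -> [11]
push(5) -> [11, 5]
push(13) -> [11, 5, 13]
push(1) -> [11, 5, 13, 1]
push(4) -> [11, 5, 13, 1, 4]
push(2) -> [11, 5, 13, 1, 4, 2]
push(3) -> [11, 5, 13, 1, 4, 2, 3]
push(27) -> [11, 5, 13, 1, 4, 2, 3, 27]
pop() returns 27 -> [11, 5, 13, 1, 4, 2, 3]
Final stack (bottom to top): [11, 5, 13, 1, 4, 2, 3]


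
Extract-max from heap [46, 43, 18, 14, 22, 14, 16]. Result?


Max = 46
Replace root with last, heapify down
Resulting heap: [43, 22, 18, 14, 16, 14]


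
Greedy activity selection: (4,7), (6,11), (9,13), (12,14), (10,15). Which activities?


Greedy: pick earliest-ending, then skip overlaps.
Selected (2 activities): [(4, 7), (9, 13)]


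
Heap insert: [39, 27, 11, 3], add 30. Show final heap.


Append 30: [39, 27, 11, 3, 30]
Bubble up: swap idx 4(30) with idx 1(27)
Result: [39, 30, 11, 3, 27]


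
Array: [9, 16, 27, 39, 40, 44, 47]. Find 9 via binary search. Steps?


Search for 9:
[0,6] mid=3 arr[3]=39
[0,2] mid=1 arr[1]=16
[0,0] mid=0 arr[0]=9
Total: 3 comparisons


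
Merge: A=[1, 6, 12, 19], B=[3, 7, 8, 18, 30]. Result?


Compare heads, take smaller each step.
Merged: [1, 3, 6, 7, 8, 12, 18, 19, 30]


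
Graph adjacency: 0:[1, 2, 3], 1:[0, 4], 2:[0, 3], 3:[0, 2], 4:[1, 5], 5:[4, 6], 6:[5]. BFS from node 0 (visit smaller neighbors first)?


BFS queue: start with [0]
Visit order: [0, 1, 2, 3, 4, 5, 6]


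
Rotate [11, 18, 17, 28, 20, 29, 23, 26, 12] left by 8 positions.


Left rotate by 8: [12, 11, 18, 17, 28, 20, 29, 23, 26]


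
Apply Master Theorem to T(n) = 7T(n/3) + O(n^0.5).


a=7, b=3, c=0.5. log_3(7)=1.771 > c=0.5. Case 1: O(n^log_b(a)) = O(n^1.771)
Complexity: O(n^1.771)


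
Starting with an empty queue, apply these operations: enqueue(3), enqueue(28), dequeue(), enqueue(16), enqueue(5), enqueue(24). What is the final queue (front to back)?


enqueue(3) -> [3]
enqueue(28) -> [3, 28]
dequeue() returns 3 -> [28]
enqueue(16) -> [28, 16]
enqueue(5) -> [28, 16, 5]
enqueue(24) -> [28, 16, 5, 24]
Final queue (front to back): [28, 16, 5, 24]


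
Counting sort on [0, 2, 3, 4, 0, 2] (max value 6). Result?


Count array: [2, 0, 2, 1, 1, 0, 0]
Reconstruct: [0, 0, 2, 2, 3, 4]


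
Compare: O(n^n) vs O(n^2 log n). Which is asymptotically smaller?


n^2 log n grows slower than n^n
O(n^2 log n) is asymptotically smaller; O(n^n) grows faster


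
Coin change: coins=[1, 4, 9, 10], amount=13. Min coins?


dp[0]=0; dp[i]=1+min(dp[i-c] for c in coins)
...dp[8]=2, dp[9]=1, dp[10]=1, dp[11]=2, dp[12]=3, dp[13]=2
Minimum coins for 13 = 2


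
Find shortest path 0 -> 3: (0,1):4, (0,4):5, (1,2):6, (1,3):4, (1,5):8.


Dijkstra from 0:
Distances: {0: 0, 1: 4, 2: 10, 3: 8, 4: 5, 5: 12}
Shortest distance to 3 = 8, path = [0, 1, 3]


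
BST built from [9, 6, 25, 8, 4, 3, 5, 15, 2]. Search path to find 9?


BST root = 9
Search for 9: compare at each node
Path: [9]


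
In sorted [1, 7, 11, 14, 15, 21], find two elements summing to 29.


Two pointers: lo=0, hi=5
Found pair: (14, 15) summing to 29


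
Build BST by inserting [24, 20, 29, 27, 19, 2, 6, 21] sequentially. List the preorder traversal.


Root = 24; build tree by BST insertion.
Preorder traversal: [24, 20, 19, 2, 6, 21, 29, 27]


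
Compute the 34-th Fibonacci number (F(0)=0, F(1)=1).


F(n)=F(n-1)+F(n-2)
...F(32)=2178309, F(33)=3524578, F(34)=5702887


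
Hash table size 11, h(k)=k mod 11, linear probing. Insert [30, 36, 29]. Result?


Insertions: 30->slot 8; 36->slot 3; 29->slot 7
Table: [None, None, None, 36, None, None, None, 29, 30, None, None]


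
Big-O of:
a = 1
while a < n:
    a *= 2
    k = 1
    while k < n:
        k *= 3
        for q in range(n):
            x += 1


Per nesting level: O(log n) * O(log n) * O(n) = O(n (log n)^2)
Complexity: O(n (log n)^2)


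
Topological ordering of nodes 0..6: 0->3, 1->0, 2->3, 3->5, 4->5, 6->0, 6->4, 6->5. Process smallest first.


Kahn's algorithm, process smallest node first
Order: [1, 2, 6, 0, 3, 4, 5]


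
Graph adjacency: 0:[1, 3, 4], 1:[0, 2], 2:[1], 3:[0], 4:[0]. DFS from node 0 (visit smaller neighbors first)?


DFS stack-based: start with [0]
Visit order: [0, 1, 2, 3, 4]


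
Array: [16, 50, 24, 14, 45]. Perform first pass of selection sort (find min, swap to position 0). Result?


After one pass: [14, 50, 24, 16, 45]


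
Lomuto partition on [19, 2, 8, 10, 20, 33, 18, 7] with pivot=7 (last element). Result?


Elements <= 7 go left of pivot.
Result: [2, 7, 8, 10, 20, 33, 18, 19], pivot at index 1


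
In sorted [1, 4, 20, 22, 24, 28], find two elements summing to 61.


Two pointers: lo=0, hi=5
No pair sums to 61


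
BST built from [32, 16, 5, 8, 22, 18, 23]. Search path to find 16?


BST root = 32
Search for 16: compare at each node
Path: [32, 16]


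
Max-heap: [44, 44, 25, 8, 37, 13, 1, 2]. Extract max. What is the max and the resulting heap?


Max = 44
Replace root with last, heapify down
Resulting heap: [44, 37, 25, 8, 2, 13, 1]


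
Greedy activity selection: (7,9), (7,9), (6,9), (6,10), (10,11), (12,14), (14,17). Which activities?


Greedy: pick earliest-ending, then skip overlaps.
Selected (4 activities): [(7, 9), (10, 11), (12, 14), (14, 17)]


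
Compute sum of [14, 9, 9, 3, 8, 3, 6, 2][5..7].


Prefix sums: [0, 14, 23, 32, 35, 43, 46, 52, 54]
Sum[5..7] = prefix[8] - prefix[5] = 54 - 43 = 11


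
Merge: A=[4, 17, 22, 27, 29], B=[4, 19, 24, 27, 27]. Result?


Compare heads, take smaller each step.
Merged: [4, 4, 17, 19, 22, 24, 27, 27, 27, 29]


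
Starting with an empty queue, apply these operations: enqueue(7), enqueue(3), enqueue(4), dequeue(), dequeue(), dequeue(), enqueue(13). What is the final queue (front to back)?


enqueue(7) -> [7]
enqueue(3) -> [7, 3]
enqueue(4) -> [7, 3, 4]
dequeue() returns 7 -> [3, 4]
dequeue() returns 3 -> [4]
dequeue() returns 4 -> []
enqueue(13) -> [13]
Final queue (front to back): [13]


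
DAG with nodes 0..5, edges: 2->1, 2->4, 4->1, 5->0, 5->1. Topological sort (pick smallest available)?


Kahn's algorithm, process smallest node first
Order: [2, 3, 4, 5, 0, 1]


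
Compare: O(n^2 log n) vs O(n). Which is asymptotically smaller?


linear grows slower than n^2 log n
O(n) is asymptotically smaller; O(n^2 log n) grows faster


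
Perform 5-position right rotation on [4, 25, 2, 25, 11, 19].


Right rotate by 5: [25, 2, 25, 11, 19, 4]


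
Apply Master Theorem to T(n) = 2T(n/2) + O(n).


a=2, b=2, c=1. log_2(2)=1 = c=1. Case 2: O(n^c log n) = O(n log n)
Complexity: O(n log n)


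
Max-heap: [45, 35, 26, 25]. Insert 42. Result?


Append 42: [45, 35, 26, 25, 42]
Bubble up: swap idx 4(42) with idx 1(35)
Result: [45, 42, 26, 25, 35]


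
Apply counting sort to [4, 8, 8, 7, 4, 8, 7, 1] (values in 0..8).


Count array: [0, 1, 0, 0, 2, 0, 0, 2, 3]
Reconstruct: [1, 4, 4, 7, 7, 8, 8, 8]


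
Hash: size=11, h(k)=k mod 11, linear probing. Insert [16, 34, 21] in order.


Insertions: 16->slot 5; 34->slot 1; 21->slot 10
Table: [None, 34, None, None, None, 16, None, None, None, None, 21]


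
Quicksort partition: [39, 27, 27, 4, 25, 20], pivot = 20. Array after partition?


Elements <= 20 go left of pivot.
Result: [4, 20, 27, 39, 25, 27], pivot at index 1


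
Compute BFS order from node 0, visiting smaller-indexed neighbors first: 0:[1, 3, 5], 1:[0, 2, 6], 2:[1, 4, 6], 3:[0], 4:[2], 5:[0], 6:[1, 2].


BFS queue: start with [0]
Visit order: [0, 1, 3, 5, 2, 6, 4]


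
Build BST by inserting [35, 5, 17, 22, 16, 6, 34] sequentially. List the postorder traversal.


Root = 35; build tree by BST insertion.
Postorder traversal: [6, 16, 34, 22, 17, 5, 35]


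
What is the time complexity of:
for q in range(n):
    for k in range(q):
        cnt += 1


Per nesting level: O(n) * O(n) [triangular over q] = O(n^2)
Complexity: O(n^2)


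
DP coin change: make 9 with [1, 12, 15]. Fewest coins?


dp[0]=0; dp[i]=1+min(dp[i-c] for c in coins)
...dp[4]=4, dp[5]=5, dp[6]=6, dp[7]=7, dp[8]=8, dp[9]=9
Minimum coins for 9 = 9


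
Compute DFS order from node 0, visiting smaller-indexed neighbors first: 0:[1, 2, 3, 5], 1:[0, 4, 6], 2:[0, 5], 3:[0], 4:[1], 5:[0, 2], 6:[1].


DFS stack-based: start with [0]
Visit order: [0, 1, 4, 6, 2, 5, 3]


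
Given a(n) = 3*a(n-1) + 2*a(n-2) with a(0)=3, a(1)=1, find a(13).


Build bottom-up:
...a(11)=761549, a(12)=2712297, a(13)=3*2712297+2*761549=9659989


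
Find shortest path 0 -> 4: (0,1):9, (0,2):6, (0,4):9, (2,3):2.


Dijkstra from 0:
Distances: {0: 0, 1: 9, 2: 6, 3: 8, 4: 9}
Shortest distance to 4 = 9, path = [0, 4]


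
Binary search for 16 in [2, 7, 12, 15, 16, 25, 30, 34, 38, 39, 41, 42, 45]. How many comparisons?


Search for 16:
[0,12] mid=6 arr[6]=30
[0,5] mid=2 arr[2]=12
[3,5] mid=4 arr[4]=16
Total: 3 comparisons


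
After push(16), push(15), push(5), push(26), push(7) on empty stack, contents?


push(16) -> [16]
push(15) -> [16, 15]
push(5) -> [16, 15, 5]
push(26) -> [16, 15, 5, 26]
push(7) -> [16, 15, 5, 26, 7]
Final stack (bottom to top): [16, 15, 5, 26, 7]


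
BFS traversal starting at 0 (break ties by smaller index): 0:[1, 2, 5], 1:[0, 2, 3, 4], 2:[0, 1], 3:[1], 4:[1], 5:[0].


BFS queue: start with [0]
Visit order: [0, 1, 2, 5, 3, 4]


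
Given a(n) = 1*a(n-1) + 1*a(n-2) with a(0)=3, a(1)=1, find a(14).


Build bottom-up:
...a(12)=411, a(13)=665, a(14)=1*665+1*411=1076


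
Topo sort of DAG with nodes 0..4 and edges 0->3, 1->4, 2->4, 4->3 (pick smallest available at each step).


Kahn's algorithm, process smallest node first
Order: [0, 1, 2, 4, 3]


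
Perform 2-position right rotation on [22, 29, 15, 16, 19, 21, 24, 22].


Right rotate by 2: [24, 22, 22, 29, 15, 16, 19, 21]


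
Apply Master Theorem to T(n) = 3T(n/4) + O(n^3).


a=3, b=4, c=3. log_4(3)=0.792 < c=3. Case 3: O(n^c) = O(n^3)
Complexity: O(n^3)


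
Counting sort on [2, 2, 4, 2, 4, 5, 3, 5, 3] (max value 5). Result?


Count array: [0, 0, 3, 2, 2, 2]
Reconstruct: [2, 2, 2, 3, 3, 4, 4, 5, 5]


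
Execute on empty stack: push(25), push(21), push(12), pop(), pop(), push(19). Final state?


push(25) -> [25]
push(21) -> [25, 21]
push(12) -> [25, 21, 12]
pop() returns 12 -> [25, 21]
pop() returns 21 -> [25]
push(19) -> [25, 19]
Final stack (bottom to top): [25, 19]


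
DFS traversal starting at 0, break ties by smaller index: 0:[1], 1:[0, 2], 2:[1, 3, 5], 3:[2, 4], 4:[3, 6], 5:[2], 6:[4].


DFS stack-based: start with [0]
Visit order: [0, 1, 2, 3, 4, 6, 5]


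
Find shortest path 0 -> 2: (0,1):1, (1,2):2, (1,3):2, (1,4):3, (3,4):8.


Dijkstra from 0:
Distances: {0: 0, 1: 1, 2: 3, 3: 3, 4: 4}
Shortest distance to 2 = 3, path = [0, 1, 2]


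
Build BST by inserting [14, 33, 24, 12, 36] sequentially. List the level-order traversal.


Root = 14; build tree by BST insertion.
Level-Order traversal: [14, 12, 33, 24, 36]


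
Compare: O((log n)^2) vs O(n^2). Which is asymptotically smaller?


polylogarithmic grows slower than quadratic
O((log n)^2) is asymptotically smaller; O(n^2) grows faster


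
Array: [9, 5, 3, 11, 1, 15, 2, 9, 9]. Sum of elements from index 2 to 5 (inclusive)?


Prefix sums: [0, 9, 14, 17, 28, 29, 44, 46, 55, 64]
Sum[2..5] = prefix[6] - prefix[2] = 44 - 14 = 30


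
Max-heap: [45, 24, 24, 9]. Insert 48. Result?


Append 48: [45, 24, 24, 9, 48]
Bubble up: swap idx 4(48) with idx 1(24); swap idx 1(48) with idx 0(45)
Result: [48, 45, 24, 9, 24]


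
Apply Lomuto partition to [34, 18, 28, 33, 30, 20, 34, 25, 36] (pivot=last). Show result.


Elements <= 36 go left of pivot.
Result: [34, 18, 28, 33, 30, 20, 34, 25, 36], pivot at index 8


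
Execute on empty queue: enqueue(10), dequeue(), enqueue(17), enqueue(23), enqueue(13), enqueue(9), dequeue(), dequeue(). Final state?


enqueue(10) -> [10]
dequeue() returns 10 -> []
enqueue(17) -> [17]
enqueue(23) -> [17, 23]
enqueue(13) -> [17, 23, 13]
enqueue(9) -> [17, 23, 13, 9]
dequeue() returns 17 -> [23, 13, 9]
dequeue() returns 23 -> [13, 9]
Final queue (front to back): [13, 9]


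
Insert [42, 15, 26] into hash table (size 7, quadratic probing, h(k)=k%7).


Insertions: 42->slot 0; 15->slot 1; 26->slot 5
Table: [42, 15, None, None, None, 26, None]


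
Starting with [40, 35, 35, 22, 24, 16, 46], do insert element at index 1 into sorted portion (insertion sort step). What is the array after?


After one pass: [35, 40, 35, 22, 24, 16, 46]


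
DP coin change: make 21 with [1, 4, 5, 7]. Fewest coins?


dp[0]=0; dp[i]=1+min(dp[i-c] for c in coins)
...dp[16]=3, dp[17]=3, dp[18]=3, dp[19]=3, dp[20]=4, dp[21]=3
Minimum coins for 21 = 3


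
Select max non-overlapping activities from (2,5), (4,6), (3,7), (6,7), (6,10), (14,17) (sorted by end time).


Greedy: pick earliest-ending, then skip overlaps.
Selected (3 activities): [(2, 5), (6, 7), (14, 17)]


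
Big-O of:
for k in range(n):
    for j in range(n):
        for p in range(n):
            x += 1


Per nesting level: O(n) * O(n) * O(n) = O(n^3)
Complexity: O(n^3)


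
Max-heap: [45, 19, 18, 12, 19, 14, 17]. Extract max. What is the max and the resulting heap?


Max = 45
Replace root with last, heapify down
Resulting heap: [19, 19, 18, 12, 17, 14]


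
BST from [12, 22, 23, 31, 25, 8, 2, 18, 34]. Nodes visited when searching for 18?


BST root = 12
Search for 18: compare at each node
Path: [12, 22, 18]


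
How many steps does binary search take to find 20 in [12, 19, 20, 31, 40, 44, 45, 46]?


Search for 20:
[0,7] mid=3 arr[3]=31
[0,2] mid=1 arr[1]=19
[2,2] mid=2 arr[2]=20
Total: 3 comparisons


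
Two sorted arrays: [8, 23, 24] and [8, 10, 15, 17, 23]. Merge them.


Compare heads, take smaller each step.
Merged: [8, 8, 10, 15, 17, 23, 23, 24]


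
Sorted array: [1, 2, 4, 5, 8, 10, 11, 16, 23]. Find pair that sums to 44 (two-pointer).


Two pointers: lo=0, hi=8
No pair sums to 44


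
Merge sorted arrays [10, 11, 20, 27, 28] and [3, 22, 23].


Compare heads, take smaller each step.
Merged: [3, 10, 11, 20, 22, 23, 27, 28]


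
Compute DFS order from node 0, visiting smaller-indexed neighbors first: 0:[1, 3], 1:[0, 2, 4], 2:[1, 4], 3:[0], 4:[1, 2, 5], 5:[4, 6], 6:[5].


DFS stack-based: start with [0]
Visit order: [0, 1, 2, 4, 5, 6, 3]


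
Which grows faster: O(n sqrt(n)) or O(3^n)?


n^1.5 grows slower than exponential (base 3)
O(n sqrt(n)) is asymptotically smaller; O(3^n) grows faster


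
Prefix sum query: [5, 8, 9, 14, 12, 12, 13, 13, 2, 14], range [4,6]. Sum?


Prefix sums: [0, 5, 13, 22, 36, 48, 60, 73, 86, 88, 102]
Sum[4..6] = prefix[7] - prefix[4] = 73 - 36 = 37


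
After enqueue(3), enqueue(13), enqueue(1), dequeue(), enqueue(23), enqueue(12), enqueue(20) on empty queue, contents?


enqueue(3) -> [3]
enqueue(13) -> [3, 13]
enqueue(1) -> [3, 13, 1]
dequeue() returns 3 -> [13, 1]
enqueue(23) -> [13, 1, 23]
enqueue(12) -> [13, 1, 23, 12]
enqueue(20) -> [13, 1, 23, 12, 20]
Final queue (front to back): [13, 1, 23, 12, 20]


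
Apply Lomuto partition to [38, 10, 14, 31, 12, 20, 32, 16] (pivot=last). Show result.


Elements <= 16 go left of pivot.
Result: [10, 14, 12, 16, 38, 20, 32, 31], pivot at index 3


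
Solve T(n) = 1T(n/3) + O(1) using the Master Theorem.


a=1, b=3, c=0. log_3(1)=0 = c=0. Case 2: O(n^c log n) = O(log n)
Complexity: O(log n)


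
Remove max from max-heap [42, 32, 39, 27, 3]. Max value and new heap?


Max = 42
Replace root with last, heapify down
Resulting heap: [39, 32, 3, 27]


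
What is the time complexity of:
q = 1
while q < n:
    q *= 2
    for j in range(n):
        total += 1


Per nesting level: O(log n) * O(n) = O(n log n)
Complexity: O(n log n)


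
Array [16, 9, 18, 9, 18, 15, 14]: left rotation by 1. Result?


Left rotate by 1: [9, 18, 9, 18, 15, 14, 16]


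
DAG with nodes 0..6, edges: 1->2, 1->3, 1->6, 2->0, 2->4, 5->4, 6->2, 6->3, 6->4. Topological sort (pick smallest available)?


Kahn's algorithm, process smallest node first
Order: [1, 5, 6, 2, 0, 3, 4]


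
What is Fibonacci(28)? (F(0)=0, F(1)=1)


F(n)=F(n-1)+F(n-2)
...F(26)=121393, F(27)=196418, F(28)=317811


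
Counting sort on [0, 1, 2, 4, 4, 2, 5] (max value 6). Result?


Count array: [1, 1, 2, 0, 2, 1, 0]
Reconstruct: [0, 1, 2, 2, 4, 4, 5]


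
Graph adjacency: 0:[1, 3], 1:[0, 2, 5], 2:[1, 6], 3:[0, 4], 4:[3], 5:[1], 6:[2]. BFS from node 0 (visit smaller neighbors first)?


BFS queue: start with [0]
Visit order: [0, 1, 3, 2, 5, 4, 6]


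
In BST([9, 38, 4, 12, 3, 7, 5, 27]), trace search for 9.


BST root = 9
Search for 9: compare at each node
Path: [9]


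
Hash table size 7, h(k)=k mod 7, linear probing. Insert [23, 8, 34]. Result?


Insertions: 23->slot 2; 8->slot 1; 34->slot 6
Table: [None, 8, 23, None, None, None, 34]


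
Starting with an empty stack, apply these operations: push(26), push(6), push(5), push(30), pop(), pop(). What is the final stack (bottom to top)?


push(26) -> [26]
push(6) -> [26, 6]
push(5) -> [26, 6, 5]
push(30) -> [26, 6, 5, 30]
pop() returns 30 -> [26, 6, 5]
pop() returns 5 -> [26, 6]
Final stack (bottom to top): [26, 6]


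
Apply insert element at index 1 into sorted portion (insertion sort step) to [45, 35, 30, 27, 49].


After one pass: [35, 45, 30, 27, 49]


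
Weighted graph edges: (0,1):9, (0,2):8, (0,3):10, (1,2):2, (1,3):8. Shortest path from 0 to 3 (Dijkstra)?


Dijkstra from 0:
Distances: {0: 0, 1: 9, 2: 8, 3: 10}
Shortest distance to 3 = 10, path = [0, 3]


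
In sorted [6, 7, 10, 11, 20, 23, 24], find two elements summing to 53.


Two pointers: lo=0, hi=6
No pair sums to 53


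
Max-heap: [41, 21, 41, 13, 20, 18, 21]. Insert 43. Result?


Append 43: [41, 21, 41, 13, 20, 18, 21, 43]
Bubble up: swap idx 7(43) with idx 3(13); swap idx 3(43) with idx 1(21); swap idx 1(43) with idx 0(41)
Result: [43, 41, 41, 21, 20, 18, 21, 13]


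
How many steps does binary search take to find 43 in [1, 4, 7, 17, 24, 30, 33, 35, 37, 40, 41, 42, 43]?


Search for 43:
[0,12] mid=6 arr[6]=33
[7,12] mid=9 arr[9]=40
[10,12] mid=11 arr[11]=42
[12,12] mid=12 arr[12]=43
Total: 4 comparisons


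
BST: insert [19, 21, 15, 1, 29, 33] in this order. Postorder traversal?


Root = 19; build tree by BST insertion.
Postorder traversal: [1, 15, 33, 29, 21, 19]


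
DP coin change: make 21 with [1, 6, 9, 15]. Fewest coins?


dp[0]=0; dp[i]=1+min(dp[i-c] for c in coins)
...dp[16]=2, dp[17]=3, dp[18]=2, dp[19]=3, dp[20]=4, dp[21]=2
Minimum coins for 21 = 2


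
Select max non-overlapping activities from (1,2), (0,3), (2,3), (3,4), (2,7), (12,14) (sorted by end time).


Greedy: pick earliest-ending, then skip overlaps.
Selected (4 activities): [(1, 2), (2, 3), (3, 4), (12, 14)]


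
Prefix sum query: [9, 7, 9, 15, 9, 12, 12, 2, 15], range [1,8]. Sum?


Prefix sums: [0, 9, 16, 25, 40, 49, 61, 73, 75, 90]
Sum[1..8] = prefix[9] - prefix[1] = 90 - 9 = 81


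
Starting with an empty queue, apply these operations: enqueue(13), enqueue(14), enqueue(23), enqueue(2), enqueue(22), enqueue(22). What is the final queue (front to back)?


enqueue(13) -> [13]
enqueue(14) -> [13, 14]
enqueue(23) -> [13, 14, 23]
enqueue(2) -> [13, 14, 23, 2]
enqueue(22) -> [13, 14, 23, 2, 22]
enqueue(22) -> [13, 14, 23, 2, 22, 22]
Final queue (front to back): [13, 14, 23, 2, 22, 22]


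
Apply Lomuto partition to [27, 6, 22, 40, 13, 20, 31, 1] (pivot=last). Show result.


Elements <= 1 go left of pivot.
Result: [1, 6, 22, 40, 13, 20, 31, 27], pivot at index 0


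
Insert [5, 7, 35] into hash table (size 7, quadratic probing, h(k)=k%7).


Insertions: 5->slot 5; 7->slot 0; 35->slot 1
Table: [7, 35, None, None, None, 5, None]


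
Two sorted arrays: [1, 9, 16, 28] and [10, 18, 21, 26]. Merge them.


Compare heads, take smaller each step.
Merged: [1, 9, 10, 16, 18, 21, 26, 28]


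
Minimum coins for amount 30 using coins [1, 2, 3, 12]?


dp[0]=0; dp[i]=1+min(dp[i-c] for c in coins)
...dp[25]=3, dp[26]=3, dp[27]=3, dp[28]=4, dp[29]=4, dp[30]=4
Minimum coins for 30 = 4


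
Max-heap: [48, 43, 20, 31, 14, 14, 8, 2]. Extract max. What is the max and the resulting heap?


Max = 48
Replace root with last, heapify down
Resulting heap: [43, 31, 20, 2, 14, 14, 8]


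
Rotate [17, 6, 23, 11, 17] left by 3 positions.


Left rotate by 3: [11, 17, 17, 6, 23]


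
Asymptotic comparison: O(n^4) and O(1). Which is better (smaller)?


constant grows slower than quartic
O(1) is asymptotically smaller; O(n^4) grows faster


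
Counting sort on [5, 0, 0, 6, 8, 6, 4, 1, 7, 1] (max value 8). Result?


Count array: [2, 2, 0, 0, 1, 1, 2, 1, 1]
Reconstruct: [0, 0, 1, 1, 4, 5, 6, 6, 7, 8]


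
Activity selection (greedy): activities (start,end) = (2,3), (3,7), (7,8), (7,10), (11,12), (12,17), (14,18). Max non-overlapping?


Greedy: pick earliest-ending, then skip overlaps.
Selected (5 activities): [(2, 3), (3, 7), (7, 8), (11, 12), (12, 17)]


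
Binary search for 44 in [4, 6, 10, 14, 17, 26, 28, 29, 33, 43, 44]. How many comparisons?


Search for 44:
[0,10] mid=5 arr[5]=26
[6,10] mid=8 arr[8]=33
[9,10] mid=9 arr[9]=43
[10,10] mid=10 arr[10]=44
Total: 4 comparisons


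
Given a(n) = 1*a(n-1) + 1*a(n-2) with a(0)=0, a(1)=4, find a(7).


Build bottom-up:
...a(5)=20, a(6)=32, a(7)=1*32+1*20=52


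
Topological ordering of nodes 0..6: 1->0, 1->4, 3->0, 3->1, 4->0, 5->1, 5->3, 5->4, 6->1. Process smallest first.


Kahn's algorithm, process smallest node first
Order: [2, 5, 3, 6, 1, 4, 0]


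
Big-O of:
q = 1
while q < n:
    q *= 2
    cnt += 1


Per nesting level: O(log n) = O(log n)
Complexity: O(log n)


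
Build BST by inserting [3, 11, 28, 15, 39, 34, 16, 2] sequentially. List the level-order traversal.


Root = 3; build tree by BST insertion.
Level-Order traversal: [3, 2, 11, 28, 15, 39, 16, 34]


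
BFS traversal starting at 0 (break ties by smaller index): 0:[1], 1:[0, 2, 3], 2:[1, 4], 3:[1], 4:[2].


BFS queue: start with [0]
Visit order: [0, 1, 2, 3, 4]


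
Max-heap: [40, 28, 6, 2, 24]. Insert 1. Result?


Append 1: [40, 28, 6, 2, 24, 1]
Bubble up: no swaps needed
Result: [40, 28, 6, 2, 24, 1]


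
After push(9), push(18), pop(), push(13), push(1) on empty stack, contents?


push(9) -> [9]
push(18) -> [9, 18]
pop() returns 18 -> [9]
push(13) -> [9, 13]
push(1) -> [9, 13, 1]
Final stack (bottom to top): [9, 13, 1]


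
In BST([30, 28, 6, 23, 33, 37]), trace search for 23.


BST root = 30
Search for 23: compare at each node
Path: [30, 28, 6, 23]


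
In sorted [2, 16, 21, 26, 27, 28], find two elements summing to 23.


Two pointers: lo=0, hi=5
Found pair: (2, 21) summing to 23


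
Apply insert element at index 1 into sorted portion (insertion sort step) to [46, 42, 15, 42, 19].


After one pass: [42, 46, 15, 42, 19]


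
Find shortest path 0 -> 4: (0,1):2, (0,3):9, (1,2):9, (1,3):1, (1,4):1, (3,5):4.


Dijkstra from 0:
Distances: {0: 0, 1: 2, 2: 11, 3: 3, 4: 3, 5: 7}
Shortest distance to 4 = 3, path = [0, 1, 4]


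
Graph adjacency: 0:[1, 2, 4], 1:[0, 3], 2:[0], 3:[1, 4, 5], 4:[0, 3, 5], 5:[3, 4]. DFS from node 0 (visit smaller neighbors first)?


DFS stack-based: start with [0]
Visit order: [0, 1, 3, 4, 5, 2]


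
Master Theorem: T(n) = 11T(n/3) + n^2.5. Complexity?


a=11, b=3, c=2.5. log_3(11)=2.183 < c=2.5. Case 3: O(n^c) = O(n^2.500)
Complexity: O(n^2.500)


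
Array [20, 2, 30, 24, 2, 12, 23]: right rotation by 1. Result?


Right rotate by 1: [23, 20, 2, 30, 24, 2, 12]


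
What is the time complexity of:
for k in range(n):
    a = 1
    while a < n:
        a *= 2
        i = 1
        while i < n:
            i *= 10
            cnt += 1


Per nesting level: O(n) * O(log n) * O(log n) = O(n (log n)^2)
Complexity: O(n (log n)^2)


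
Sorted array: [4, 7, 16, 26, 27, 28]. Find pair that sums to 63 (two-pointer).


Two pointers: lo=0, hi=5
No pair sums to 63


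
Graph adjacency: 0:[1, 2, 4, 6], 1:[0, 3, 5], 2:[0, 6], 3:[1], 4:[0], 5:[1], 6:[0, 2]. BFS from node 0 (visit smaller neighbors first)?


BFS queue: start with [0]
Visit order: [0, 1, 2, 4, 6, 3, 5]


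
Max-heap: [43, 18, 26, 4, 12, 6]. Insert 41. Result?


Append 41: [43, 18, 26, 4, 12, 6, 41]
Bubble up: swap idx 6(41) with idx 2(26)
Result: [43, 18, 41, 4, 12, 6, 26]


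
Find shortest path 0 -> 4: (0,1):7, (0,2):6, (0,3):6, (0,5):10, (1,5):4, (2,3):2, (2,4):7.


Dijkstra from 0:
Distances: {0: 0, 1: 7, 2: 6, 3: 6, 4: 13, 5: 10}
Shortest distance to 4 = 13, path = [0, 2, 4]


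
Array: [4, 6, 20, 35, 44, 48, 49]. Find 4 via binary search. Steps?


Search for 4:
[0,6] mid=3 arr[3]=35
[0,2] mid=1 arr[1]=6
[0,0] mid=0 arr[0]=4
Total: 3 comparisons


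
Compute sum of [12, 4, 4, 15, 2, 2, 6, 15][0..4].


Prefix sums: [0, 12, 16, 20, 35, 37, 39, 45, 60]
Sum[0..4] = prefix[5] - prefix[0] = 37 - 0 = 37


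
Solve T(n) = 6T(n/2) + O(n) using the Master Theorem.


a=6, b=2, c=1. log_2(6)=2.585 > c=1. Case 1: O(n^log_b(a)) = O(n^2.585)
Complexity: O(n^2.585)


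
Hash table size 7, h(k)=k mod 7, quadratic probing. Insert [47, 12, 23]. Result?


Insertions: 47->slot 5; 12->slot 6; 23->slot 2
Table: [None, None, 23, None, None, 47, 12]
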